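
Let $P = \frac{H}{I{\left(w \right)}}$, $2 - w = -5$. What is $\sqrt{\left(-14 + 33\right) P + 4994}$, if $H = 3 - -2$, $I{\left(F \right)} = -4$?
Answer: $\frac{141}{2} \approx 70.5$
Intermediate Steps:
$w = 7$ ($w = 2 - -5 = 2 + 5 = 7$)
$H = 5$ ($H = 3 + 2 = 5$)
$P = - \frac{5}{4}$ ($P = \frac{5}{-4} = 5 \left(- \frac{1}{4}\right) = - \frac{5}{4} \approx -1.25$)
$\sqrt{\left(-14 + 33\right) P + 4994} = \sqrt{\left(-14 + 33\right) \left(- \frac{5}{4}\right) + 4994} = \sqrt{19 \left(- \frac{5}{4}\right) + 4994} = \sqrt{- \frac{95}{4} + 4994} = \sqrt{\frac{19881}{4}} = \frac{141}{2}$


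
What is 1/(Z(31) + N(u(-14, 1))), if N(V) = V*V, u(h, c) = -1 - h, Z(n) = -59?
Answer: 1/110 ≈ 0.0090909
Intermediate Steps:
N(V) = V²
1/(Z(31) + N(u(-14, 1))) = 1/(-59 + (-1 - 1*(-14))²) = 1/(-59 + (-1 + 14)²) = 1/(-59 + 13²) = 1/(-59 + 169) = 1/110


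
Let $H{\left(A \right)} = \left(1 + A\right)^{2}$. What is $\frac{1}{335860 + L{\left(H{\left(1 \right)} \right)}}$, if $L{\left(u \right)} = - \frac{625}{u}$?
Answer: $\frac{4}{1342815} \approx 2.9788 \cdot 10^{-6}$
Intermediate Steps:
$\frac{1}{335860 + L{\left(H{\left(1 \right)} \right)}} = \frac{1}{335860 - \frac{625}{\left(1 + 1\right)^{2}}} = \frac{1}{335860 - \frac{625}{2^{2}}} = \frac{1}{335860 - \frac{625}{4}} = \frac{1}{\frac{1342815}{4}} = \frac{4}{1342815}$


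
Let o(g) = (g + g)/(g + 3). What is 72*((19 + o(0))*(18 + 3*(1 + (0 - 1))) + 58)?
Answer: 28800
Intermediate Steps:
o(g) = 2*g/(3 + g) (o(g) = (2*g)/(3 + g) = 2*g/(3 + g))
72*((19 + o(0))*(18 + 3*(1 + (0 - 1))) + 58) = 72*((19 + 2*0/(3 + 0))*(18 + 3*(1 + (0 - 1))) + 58) = 72*((19 + 2*0/3)*(18 + 3*(1 - 1)) + 58) = 72*((19 + 2*0*(⅓))*(18 + 3*0) + 58) = 72*((19 + 0)*(18 + 0) + 58) = 72*(19*18 + 58) = 72*(342 + 58) = 72*400 = 28800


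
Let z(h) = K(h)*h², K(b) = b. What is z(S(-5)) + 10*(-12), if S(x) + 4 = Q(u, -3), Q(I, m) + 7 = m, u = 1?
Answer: -2864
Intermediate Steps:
Q(I, m) = -7 + m
S(x) = -14 (S(x) = -4 + (-7 - 3) = -4 - 10 = -14)
z(h) = h³ (z(h) = h*h² = h³)
z(S(-5)) + 10*(-12) = (-14)³ + 10*(-12) = -2744 - 120 = -2864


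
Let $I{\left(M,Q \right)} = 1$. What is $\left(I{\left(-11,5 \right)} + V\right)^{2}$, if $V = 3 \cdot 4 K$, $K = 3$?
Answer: $1369$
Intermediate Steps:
$V = 36$ ($V = 3 \cdot 4 \cdot 3 = 12 \cdot 3 = 36$)
$\left(I{\left(-11,5 \right)} + V\right)^{2} = \left(1 + 36\right)^{2} = 37^{2} = 1369$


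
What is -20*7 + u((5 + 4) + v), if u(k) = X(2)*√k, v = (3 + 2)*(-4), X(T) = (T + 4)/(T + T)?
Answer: -140 + 3*I*√11/2 ≈ -140.0 + 4.9749*I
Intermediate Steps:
X(T) = (4 + T)/(2*T) (X(T) = (4 + T)/((2*T)) = (4 + T)*(1/(2*T)) = (4 + T)/(2*T))
v = -20 (v = 5*(-4) = -20)
u(k) = 3*√k/2 (u(k) = ((½)*(4 + 2)/2)*√k = ((½)*(½)*6)*√k = 3*√k/2)
-20*7 + u((5 + 4) + v) = -20*7 + 3*√((5 + 4) - 20)/2 = -140 + 3*√(9 - 20)/2 = -140 + 3*√(-11)/2 = -140 + 3*(I*√11)/2 = -140 + 3*I*√11/2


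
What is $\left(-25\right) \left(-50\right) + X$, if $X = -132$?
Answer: $1118$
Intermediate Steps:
$\left(-25\right) \left(-50\right) + X = \left(-25\right) \left(-50\right) - 132 = 1250 - 132 = 1118$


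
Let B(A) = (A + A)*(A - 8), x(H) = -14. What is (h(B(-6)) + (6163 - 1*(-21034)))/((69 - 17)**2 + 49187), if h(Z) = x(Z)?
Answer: 9061/17297 ≈ 0.52385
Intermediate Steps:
B(A) = 2*A*(-8 + A) (B(A) = (2*A)*(-8 + A) = 2*A*(-8 + A))
h(Z) = -14
(h(B(-6)) + (6163 - 1*(-21034)))/((69 - 17)**2 + 49187) = (-14 + (6163 - 1*(-21034)))/((69 - 17)**2 + 49187) = (-14 + (6163 + 21034))/(52**2 + 49187) = (-14 + 27197)/(2704 + 49187) = 27183/51891 = 27183*(1/51891) = 9061/17297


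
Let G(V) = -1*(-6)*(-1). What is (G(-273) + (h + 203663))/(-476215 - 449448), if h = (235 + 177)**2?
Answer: -373401/925663 ≈ -0.40339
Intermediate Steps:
G(V) = -6 (G(V) = 6*(-1) = -6)
h = 169744 (h = 412**2 = 169744)
(G(-273) + (h + 203663))/(-476215 - 449448) = (-6 + (169744 + 203663))/(-476215 - 449448) = (-6 + 373407)/(-925663) = 373401*(-1/925663) = -373401/925663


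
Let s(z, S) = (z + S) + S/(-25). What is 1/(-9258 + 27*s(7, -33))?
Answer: -25/248109 ≈ -0.00010076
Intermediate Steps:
s(z, S) = z + 24*S/25 (s(z, S) = (S + z) + S*(-1/25) = (S + z) - S/25 = z + 24*S/25)
1/(-9258 + 27*s(7, -33)) = 1/(-9258 + 27*(7 + (24/25)*(-33))) = 1/(-9258 + 27*(7 - 792/25)) = 1/(-9258 + 27*(-617/25)) = 1/(-9258 - 16659/25) = 1/(-248109/25) = -25/248109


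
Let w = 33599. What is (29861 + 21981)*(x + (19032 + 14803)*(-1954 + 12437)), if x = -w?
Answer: 18386216636452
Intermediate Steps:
x = -33599 (x = -1*33599 = -33599)
(29861 + 21981)*(x + (19032 + 14803)*(-1954 + 12437)) = (29861 + 21981)*(-33599 + (19032 + 14803)*(-1954 + 12437)) = 51842*(-33599 + 33835*10483) = 51842*(-33599 + 354692305) = 51842*354658706 = 18386216636452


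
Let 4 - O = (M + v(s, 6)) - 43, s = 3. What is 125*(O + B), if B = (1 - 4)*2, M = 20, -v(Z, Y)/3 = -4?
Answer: 1125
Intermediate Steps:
v(Z, Y) = 12 (v(Z, Y) = -3*(-4) = 12)
B = -6 (B = -3*2 = -6)
O = 15 (O = 4 - ((20 + 12) - 43) = 4 - (32 - 43) = 4 - 1*(-11) = 4 + 11 = 15)
125*(O + B) = 125*(15 - 6) = 125*9 = 1125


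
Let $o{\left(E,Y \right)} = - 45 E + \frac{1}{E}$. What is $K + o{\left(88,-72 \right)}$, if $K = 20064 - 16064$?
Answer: $\frac{3521}{88} \approx 40.011$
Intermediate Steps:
$o{\left(E,Y \right)} = \frac{1}{E} - 45 E$
$K = 4000$ ($K = 20064 - 16064 = 4000$)
$K + o{\left(88,-72 \right)} = 4000 + \left(\frac{1}{88} - 3960\right) = 4000 - \frac{348479}{88} = \frac{3521}{88}$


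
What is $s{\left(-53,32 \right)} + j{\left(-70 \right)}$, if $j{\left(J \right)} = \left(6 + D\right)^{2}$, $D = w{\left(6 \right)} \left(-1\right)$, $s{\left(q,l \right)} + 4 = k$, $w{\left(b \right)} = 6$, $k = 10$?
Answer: $6$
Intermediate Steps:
$s{\left(q,l \right)} = 6$ ($s{\left(q,l \right)} = -4 + 10 = 6$)
$D = -6$ ($D = 6 \left(-1\right) = -6$)
$j{\left(J \right)} = 0$ ($j{\left(J \right)} = \left(6 - 6\right)^{2} = 0^{2} = 0$)
$s{\left(-53,32 \right)} + j{\left(-70 \right)} = 6 + 0 = 6$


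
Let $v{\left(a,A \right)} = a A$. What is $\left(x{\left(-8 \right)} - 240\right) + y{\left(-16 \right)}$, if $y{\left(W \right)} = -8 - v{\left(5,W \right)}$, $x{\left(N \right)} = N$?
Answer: $-176$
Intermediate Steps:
$v{\left(a,A \right)} = A a$
$y{\left(W \right)} = -8 - 5 W$ ($y{\left(W \right)} = -8 - W 5 = -8 - 5 W$)
$\left(x{\left(-8 \right)} - 240\right) + y{\left(-16 \right)} = \left(-8 - 240\right) - -72 = -248 + \left(-8 + 80\right) = -248 + 72 = -176$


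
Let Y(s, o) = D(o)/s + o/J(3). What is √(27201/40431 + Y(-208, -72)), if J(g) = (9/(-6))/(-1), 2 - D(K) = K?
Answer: I*√23418369561730/700804 ≈ 6.9053*I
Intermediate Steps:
D(K) = 2 - K
J(g) = 3/2 (J(g) = (9*(-⅙))*(-1) = -3/2*(-1) = 3/2)
Y(s, o) = 2*o/3 + (2 - o)/s (Y(s, o) = (2 - o)/s + o/(3/2) = (2 - o)/s + o*(⅔) = (2 - o)/s + 2*o/3 = 2*o/3 + (2 - o)/s)
√(27201/40431 + Y(-208, -72)) = √(27201/40431 + (2 - 1*(-72) + (⅔)*(-72)*(-208))/(-208)) = √(27201*(1/40431) - (2 + 72 + 9984)/208) = √(9067/13477 - 1/208*10058) = √(9067/13477 - 5029/104) = √(-66832865/1401608) = I*√23418369561730/700804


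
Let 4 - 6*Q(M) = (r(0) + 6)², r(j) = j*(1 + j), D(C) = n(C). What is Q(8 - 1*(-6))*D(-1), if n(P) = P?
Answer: 16/3 ≈ 5.3333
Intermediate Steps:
D(C) = C
Q(M) = -16/3 (Q(M) = ⅔ - (0*(1 + 0) + 6)²/6 = ⅔ - (0*1 + 6)²/6 = ⅔ - (0 + 6)²/6 = ⅔ - ⅙*6² = ⅔ - ⅙*36 = ⅔ - 6 = -16/3)
Q(8 - 1*(-6))*D(-1) = -16/3*(-1) = 16/3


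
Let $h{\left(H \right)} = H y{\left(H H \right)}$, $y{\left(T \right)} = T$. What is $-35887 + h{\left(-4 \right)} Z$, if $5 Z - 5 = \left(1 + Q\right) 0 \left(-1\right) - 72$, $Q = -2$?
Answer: $- \frac{175147}{5} \approx -35029.0$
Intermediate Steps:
$h{\left(H \right)} = H^{3}$ ($h{\left(H \right)} = H H H = H H^{2} = H^{3}$)
$Z = - \frac{67}{5}$ ($Z = 1 + \frac{\left(1 - 2\right) 0 \left(-1\right) - 72}{5} = 1 + \frac{\left(-1\right) 0 - 72}{5} = 1 + \frac{0 - 72}{5} = 1 + \frac{1}{5} \left(-72\right) = 1 - \frac{72}{5} = - \frac{67}{5} \approx -13.4$)
$-35887 + h{\left(-4 \right)} Z = -35887 + \left(-4\right)^{3} \left(- \frac{67}{5}\right) = -35887 - - \frac{4288}{5} = -35887 + \frac{4288}{5} = - \frac{175147}{5}$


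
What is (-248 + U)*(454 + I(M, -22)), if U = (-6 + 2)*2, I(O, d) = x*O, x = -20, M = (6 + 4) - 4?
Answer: -85504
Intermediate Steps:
M = 6 (M = 10 - 4 = 6)
I(O, d) = -20*O
U = -8 (U = -4*2 = -8)
(-248 + U)*(454 + I(M, -22)) = (-248 - 8)*(454 - 20*6) = -256*(454 - 120) = -256*334 = -85504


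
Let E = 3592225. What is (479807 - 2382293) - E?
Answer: -5494711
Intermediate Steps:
(479807 - 2382293) - E = (479807 - 2382293) - 1*3592225 = -1902486 - 3592225 = -5494711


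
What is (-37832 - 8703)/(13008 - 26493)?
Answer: 9307/2697 ≈ 3.4509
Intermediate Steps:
(-37832 - 8703)/(13008 - 26493) = -46535/(-13485) = -46535*(-1/13485) = 9307/2697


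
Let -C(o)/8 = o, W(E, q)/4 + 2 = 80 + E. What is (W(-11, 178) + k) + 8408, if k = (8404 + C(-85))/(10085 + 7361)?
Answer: 75685290/8723 ≈ 8676.5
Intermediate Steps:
W(E, q) = 312 + 4*E (W(E, q) = -8 + 4*(80 + E) = -8 + (320 + 4*E) = 312 + 4*E)
C(o) = -8*o
k = 4542/8723 (k = (8404 - 8*(-85))/(10085 + 7361) = (8404 + 680)/17446 = 9084*(1/17446) = 4542/8723 ≈ 0.52069)
(W(-11, 178) + k) + 8408 = ((312 + 4*(-11)) + 4542/8723) + 8408 = ((312 - 44) + 4542/8723) + 8408 = (268 + 4542/8723) + 8408 = 2342306/8723 + 8408 = 75685290/8723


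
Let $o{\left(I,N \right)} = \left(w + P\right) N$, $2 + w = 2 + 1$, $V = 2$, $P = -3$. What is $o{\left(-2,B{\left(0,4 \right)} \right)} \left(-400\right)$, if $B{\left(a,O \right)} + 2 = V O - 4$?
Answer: $1600$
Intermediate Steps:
$w = 1$ ($w = -2 + \left(2 + 1\right) = -2 + 3 = 1$)
$B{\left(a,O \right)} = -6 + 2 O$ ($B{\left(a,O \right)} = -2 + \left(2 O - 4\right) = -2 + \left(-4 + 2 O\right) = -6 + 2 O$)
$o{\left(I,N \right)} = - 2 N$ ($o{\left(I,N \right)} = \left(1 - 3\right) N = - 2 N$)
$o{\left(-2,B{\left(0,4 \right)} \right)} \left(-400\right) = - 2 \left(-6 + 2 \cdot 4\right) \left(-400\right) = - 2 \left(-6 + 8\right) \left(-400\right) = \left(-2\right) 2 \left(-400\right) = \left(-4\right) \left(-400\right) = 1600$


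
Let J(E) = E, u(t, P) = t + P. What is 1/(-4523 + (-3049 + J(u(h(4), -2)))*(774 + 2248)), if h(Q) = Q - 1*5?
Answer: -1/9227667 ≈ -1.0837e-7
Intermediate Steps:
h(Q) = -5 + Q (h(Q) = Q - 5 = -5 + Q)
u(t, P) = P + t
1/(-4523 + (-3049 + J(u(h(4), -2)))*(774 + 2248)) = 1/(-4523 + (-3049 + (-2 + (-5 + 4)))*(774 + 2248)) = 1/(-4523 + (-3049 + (-2 - 1))*3022) = 1/(-4523 + (-3049 - 3)*3022) = 1/(-4523 - 3052*3022) = 1/(-4523 - 9223144) = 1/(-9227667) = -1/9227667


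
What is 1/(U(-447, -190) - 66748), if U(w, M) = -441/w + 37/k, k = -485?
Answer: -72265/4823478438 ≈ -1.4982e-5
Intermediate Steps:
U(w, M) = -37/485 - 441/w (U(w, M) = -441/w + 37/(-485) = -441/w + 37*(-1/485) = -441/w - 37/485 = -37/485 - 441/w)
1/(U(-447, -190) - 66748) = 1/((-37/485 - 441/(-447)) - 66748) = 1/((-37/485 - 441*(-1/447)) - 66748) = 1/((-37/485 + 147/149) - 66748) = 1/(65782/72265 - 66748) = 1/(-4823478438/72265) = -72265/4823478438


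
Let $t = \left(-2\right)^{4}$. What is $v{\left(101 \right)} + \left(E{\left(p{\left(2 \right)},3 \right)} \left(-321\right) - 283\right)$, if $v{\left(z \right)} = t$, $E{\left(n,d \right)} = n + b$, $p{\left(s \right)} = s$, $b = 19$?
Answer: $-7008$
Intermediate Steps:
$E{\left(n,d \right)} = 19 + n$ ($E{\left(n,d \right)} = n + 19 = 19 + n$)
$t = 16$
$v{\left(z \right)} = 16$
$v{\left(101 \right)} + \left(E{\left(p{\left(2 \right)},3 \right)} \left(-321\right) - 283\right) = 16 + \left(\left(19 + 2\right) \left(-321\right) - 283\right) = 16 + \left(21 \left(-321\right) - 283\right) = 16 - 7024 = -7008$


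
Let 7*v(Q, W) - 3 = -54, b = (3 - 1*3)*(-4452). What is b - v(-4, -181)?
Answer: 51/7 ≈ 7.2857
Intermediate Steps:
b = 0 (b = (3 - 3)*(-4452) = 0*(-4452) = 0)
v(Q, W) = -51/7 (v(Q, W) = 3/7 + (⅐)*(-54) = 3/7 - 54/7 = -51/7)
b - v(-4, -181) = 0 - 1*(-51/7) = 0 + 51/7 = 51/7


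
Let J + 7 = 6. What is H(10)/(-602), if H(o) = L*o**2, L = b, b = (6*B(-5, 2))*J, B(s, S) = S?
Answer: 600/301 ≈ 1.9934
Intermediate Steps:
J = -1 (J = -7 + 6 = -1)
b = -12 (b = (6*2)*(-1) = 12*(-1) = -12)
L = -12
H(o) = -12*o**2
H(10)/(-602) = -12*10**2/(-602) = -12*100*(-1/602) = -1200*(-1/602) = 600/301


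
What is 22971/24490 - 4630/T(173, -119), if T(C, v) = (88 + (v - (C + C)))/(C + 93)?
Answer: 973227557/297830 ≈ 3267.7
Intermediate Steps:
T(C, v) = (88 + v - 2*C)/(93 + C) (T(C, v) = (88 + (v - 2*C))/(93 + C) = (88 + v - 2*C)/(93 + C))
22971/24490 - 4630/T(173, -119) = 22971/24490 - 4630*(93 + 173)/(88 - 119 - 2*173) = 22971*(1/24490) - 4630*266/(88 - 119 - 346) = 741/790 - 4630/((1/266)*(-377)) = 741/790 - 4630/(-377/266) = 741/790 - 4630*(-266/377) = 741/790 + 1231580/377 = 973227557/297830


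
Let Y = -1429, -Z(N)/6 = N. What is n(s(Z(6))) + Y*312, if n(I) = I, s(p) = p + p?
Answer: -445920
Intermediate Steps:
Z(N) = -6*N
s(p) = 2*p
n(s(Z(6))) + Y*312 = 2*(-6*6) - 1429*312 = 2*(-36) - 445848 = -72 - 445848 = -445920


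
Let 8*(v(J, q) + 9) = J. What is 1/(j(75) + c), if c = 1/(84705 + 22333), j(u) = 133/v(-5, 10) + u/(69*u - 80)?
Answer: -1199788942/16561229265 ≈ -0.072446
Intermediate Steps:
v(J, q) = -9 + J/8
j(u) = -152/11 + u/(-80 + 69*u) (j(u) = 133/(-9 + (⅛)*(-5)) + u/(69*u - 80) = 133/(-9 - 5/8) + u/(-80 + 69*u) = 133/(-77/8) + u/(-80 + 69*u) = 133*(-8/77) + u/(-80 + 69*u) = -152/11 + u/(-80 + 69*u))
c = 1/107038 ≈ 9.3425e-6
1/(j(75) + c) = 1/((12160 - 10477*75)/(11*(-80 + 69*75)) + 1/107038) = 1/((12160 - 785775)/(11*(-80 + 5175)) + 1/107038) = 1/((1/11)*(-773615)/5095 + 1/107038) = 1/((1/11)*(1/5095)*(-773615) + 1/107038) = 1/(-154723/11209 + 1/107038) = 1/(-16561229265/1199788942) = -1199788942/16561229265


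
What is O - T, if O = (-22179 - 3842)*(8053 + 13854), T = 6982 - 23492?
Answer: -570025537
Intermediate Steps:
T = -16510
O = -570042047 (O = -26021*21907 = -570042047)
O - T = -570042047 - 1*(-16510) = -570042047 + 16510 = -570025537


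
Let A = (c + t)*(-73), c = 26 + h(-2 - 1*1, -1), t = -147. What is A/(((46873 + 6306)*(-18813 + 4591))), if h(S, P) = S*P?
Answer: -4307/378155869 ≈ -1.1389e-5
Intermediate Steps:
h(S, P) = P*S
c = 29 (c = 26 - (-2 - 1*1) = 26 - (-2 - 1) = 26 - 1*(-3) = 26 + 3 = 29)
A = 8614 (A = (29 - 147)*(-73) = -118*(-73) = 8614)
A/(((46873 + 6306)*(-18813 + 4591))) = 8614/(((46873 + 6306)*(-18813 + 4591))) = 8614/((53179*(-14222))) = 8614/(-756311738) = 8614*(-1/756311738) = -4307/378155869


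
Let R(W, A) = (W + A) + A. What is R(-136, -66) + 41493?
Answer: 41225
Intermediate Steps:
R(W, A) = W + 2*A (R(W, A) = (A + W) + A = W + 2*A)
R(-136, -66) + 41493 = (-136 + 2*(-66)) + 41493 = (-136 - 132) + 41493 = -268 + 41493 = 41225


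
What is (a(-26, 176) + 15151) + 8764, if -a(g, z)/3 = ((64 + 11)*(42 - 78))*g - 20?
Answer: -186625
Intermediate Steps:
a(g, z) = 60 + 8100*g (a(g, z) = -3*(((64 + 11)*(42 - 78))*g - 20) = -3*((75*(-36))*g - 20) = -3*(-2700*g - 20) = -3*(-20 - 2700*g) = 60 + 8100*g)
(a(-26, 176) + 15151) + 8764 = ((60 + 8100*(-26)) + 15151) + 8764 = ((60 - 210600) + 15151) + 8764 = (-210540 + 15151) + 8764 = -195389 + 8764 = -186625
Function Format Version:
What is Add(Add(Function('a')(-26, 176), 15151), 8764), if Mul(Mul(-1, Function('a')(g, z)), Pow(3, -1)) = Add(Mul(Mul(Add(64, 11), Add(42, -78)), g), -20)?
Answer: -186625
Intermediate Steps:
Function('a')(g, z) = Add(60, Mul(8100, g)) (Function('a')(g, z) = Mul(-3, Add(Mul(Mul(Add(64, 11), Add(42, -78)), g), -20)) = Mul(-3, Add(Mul(Mul(75, -36), g), -20)) = Mul(-3, Add(Mul(-2700, g), -20)) = Mul(-3, Add(-20, Mul(-2700, g))) = Add(60, Mul(8100, g)))
Add(Add(Function('a')(-26, 176), 15151), 8764) = Add(Add(Add(60, Mul(8100, -26)), 15151), 8764) = Add(Add(Add(60, -210600), 15151), 8764) = Add(Add(-210540, 15151), 8764) = Add(-195389, 8764) = -186625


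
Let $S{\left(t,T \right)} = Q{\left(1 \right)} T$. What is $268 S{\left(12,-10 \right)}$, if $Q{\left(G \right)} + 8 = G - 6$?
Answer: $34840$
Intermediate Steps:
$Q{\left(G \right)} = -14 + G$ ($Q{\left(G \right)} = -8 + \left(G - 6\right) = -8 + \left(-6 + G\right) = -14 + G$)
$S{\left(t,T \right)} = - 13 T$ ($S{\left(t,T \right)} = \left(-14 + 1\right) T = - 13 T$)
$268 S{\left(12,-10 \right)} = 268 \left(\left(-13\right) \left(-10\right)\right) = 268 \cdot 130 = 34840$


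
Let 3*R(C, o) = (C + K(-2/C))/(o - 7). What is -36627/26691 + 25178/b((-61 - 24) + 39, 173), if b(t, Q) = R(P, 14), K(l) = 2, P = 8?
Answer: 2352029948/44485 ≈ 52872.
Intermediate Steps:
R(C, o) = (2 + C)/(3*(-7 + o)) (R(C, o) = ((C + 2)/(o - 7))/3 = ((2 + C)/(-7 + o))/3 = (2 + C)/(3*(-7 + o)))
b(t, Q) = 10/21 (b(t, Q) = (2 + 8)/(3*(-7 + 14)) = (1/3)*10/7 = (1/3)*(1/7)*10 = 10/21)
-36627/26691 + 25178/b((-61 - 24) + 39, 173) = -36627/26691 + 25178/(10/21) = -36627*1/26691 + 25178*(21/10) = -12209/8897 + 264369/5 = 2352029948/44485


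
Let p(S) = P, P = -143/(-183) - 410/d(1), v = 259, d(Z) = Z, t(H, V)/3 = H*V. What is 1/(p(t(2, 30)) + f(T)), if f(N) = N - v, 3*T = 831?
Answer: -183/71593 ≈ -0.0025561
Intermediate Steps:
t(H, V) = 3*H*V (t(H, V) = 3*(H*V) = 3*H*V)
T = 277 (T = (⅓)*831 = 277)
P = -74887/183 (P = -143/(-183) - 410/1 = -143*(-1/183) - 410*1 = 143/183 - 410 = -74887/183 ≈ -409.22)
f(N) = -259 + N (f(N) = N - 1*259 = N - 259 = -259 + N)
p(S) = -74887/183
1/(p(t(2, 30)) + f(T)) = 1/(-74887/183 + (-259 + 277)) = 1/(-74887/183 + 18) = 1/(-71593/183) = -183/71593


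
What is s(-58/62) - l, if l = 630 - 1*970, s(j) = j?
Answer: 10511/31 ≈ 339.06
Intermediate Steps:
l = -340 (l = 630 - 970 = -340)
s(-58/62) - l = -58/62 - 1*(-340) = -58*1/62 + 340 = -29/31 + 340 = 10511/31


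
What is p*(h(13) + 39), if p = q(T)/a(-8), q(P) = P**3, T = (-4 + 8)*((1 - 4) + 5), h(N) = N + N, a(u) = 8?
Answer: 4160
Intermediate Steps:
h(N) = 2*N
T = 8 (T = 4*(-3 + 5) = 4*2 = 8)
p = 64 (p = 8**3/8 = 512*(1/8) = 64)
p*(h(13) + 39) = 64*(2*13 + 39) = 64*(26 + 39) = 64*65 = 4160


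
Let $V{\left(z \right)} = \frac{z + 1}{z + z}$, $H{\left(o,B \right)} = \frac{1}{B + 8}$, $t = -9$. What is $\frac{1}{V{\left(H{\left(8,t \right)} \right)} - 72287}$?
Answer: $- \frac{1}{72287} \approx -1.3834 \cdot 10^{-5}$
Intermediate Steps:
$H{\left(o,B \right)} = \frac{1}{8 + B}$
$V{\left(z \right)} = \frac{1 + z}{2 z}$
$\frac{1}{V{\left(H{\left(8,t \right)} \right)} - 72287} = \frac{1}{\frac{1 + \frac{1}{8 - 9}}{2 \frac{1}{8 - 9}} - 72287} = \frac{1}{\frac{1 + \frac{1}{-1}}{2 \frac{1}{-1}} - 72287} = \frac{1}{\frac{1 - 1}{2 \left(-1\right)} - 72287} = \frac{1}{\frac{1}{2} \left(-1\right) 0 - 72287} = \frac{1}{0 - 72287} = \frac{1}{-72287} = - \frac{1}{72287}$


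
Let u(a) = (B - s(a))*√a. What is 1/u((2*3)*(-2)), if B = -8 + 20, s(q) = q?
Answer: -I*√3/144 ≈ -0.012028*I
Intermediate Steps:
B = 12
u(a) = √a*(12 - a) (u(a) = (12 - a)*√a = √a*(12 - a))
1/u((2*3)*(-2)) = 1/(√((2*3)*(-2))*(12 - 2*3*(-2))) = 1/(√(6*(-2))*(12 - 6*(-2))) = 1/(√(-12)*(12 - 1*(-12))) = 1/((2*I*√3)*(12 + 12)) = 1/((2*I*√3)*24) = 1/(48*I*√3) = -I*√3/144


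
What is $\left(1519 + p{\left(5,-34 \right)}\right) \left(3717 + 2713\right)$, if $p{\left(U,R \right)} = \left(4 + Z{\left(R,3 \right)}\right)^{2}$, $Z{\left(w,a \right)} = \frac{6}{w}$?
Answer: $\frac{2849878880}{289} \approx 9.8612 \cdot 10^{6}$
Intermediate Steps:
$p{\left(U,R \right)} = \left(4 + \frac{6}{R}\right)^{2}$
$\left(1519 + p{\left(5,-34 \right)}\right) \left(3717 + 2713\right) = \left(1519 + \left(4 + \frac{6}{-34}\right)^{2}\right) \left(3717 + 2713\right) = \left(1519 + \left(4 + 6 \left(- \frac{1}{34}\right)\right)^{2}\right) 6430 = \left(1519 + \left(4 - \frac{3}{17}\right)^{2}\right) 6430 = \left(1519 + \left(\frac{65}{17}\right)^{2}\right) 6430 = \left(1519 + \frac{4225}{289}\right) 6430 = \frac{443216}{289} \cdot 6430 = \frac{2849878880}{289}$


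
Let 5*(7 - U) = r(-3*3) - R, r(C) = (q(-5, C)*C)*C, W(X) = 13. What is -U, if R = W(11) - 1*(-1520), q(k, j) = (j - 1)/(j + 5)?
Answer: -2731/10 ≈ -273.10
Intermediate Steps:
q(k, j) = (-1 + j)/(5 + j)
r(C) = C²*(-1 + C)/(5 + C) (r(C) = (((-1 + C)/(5 + C))*C)*C = (C*(-1 + C)/(5 + C))*C = C²*(-1 + C)/(5 + C))
R = 1533 (R = 13 - 1*(-1520) = 13 + 1520 = 1533)
U = 2731/10 (U = 7 - ((-3*3)²*(-1 - 3*3)/(5 - 3*3) - 1*1533)/5 = 7 - ((-9)²*(-1 - 9)/(5 - 9) - 1533)/5 = 7 - (81*(-10)/(-4) - 1533)/5 = 7 - (81*(-¼)*(-10) - 1533)/5 = 7 - (405/2 - 1533)/5 = 7 - ⅕*(-2661/2) = 7 + 2661/10 = 2731/10 ≈ 273.10)
-U = -1*2731/10 = -2731/10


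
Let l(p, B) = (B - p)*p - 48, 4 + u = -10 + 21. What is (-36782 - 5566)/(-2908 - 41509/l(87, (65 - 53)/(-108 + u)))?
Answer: 32623247628/2236017379 ≈ 14.590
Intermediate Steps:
u = 7 (u = -4 + (-10 + 21) = -4 + 11 = 7)
l(p, B) = -48 + p*(B - p) (l(p, B) = p*(B - p) - 48 = -48 + p*(B - p))
(-36782 - 5566)/(-2908 - 41509/l(87, (65 - 53)/(-108 + u))) = (-36782 - 5566)/(-2908 - 41509/(-48 - 1*87**2 + ((65 - 53)/(-108 + 7))*87)) = -42348/(-2908 - 41509/(-48 - 1*7569 + (12/(-101))*87)) = -42348/(-2908 - 41509/(-48 - 7569 + (12*(-1/101))*87)) = -42348/(-2908 - 41509/(-48 - 7569 - 12/101*87)) = -42348/(-2908 - 41509/(-48 - 7569 - 1044/101)) = -42348/(-2908 - 41509/(-770361/101)) = -42348/(-2908 - 41509*(-101/770361)) = -42348/(-2908 + 4192409/770361) = -42348/(-2236017379/770361) = -42348*(-770361/2236017379) = 32623247628/2236017379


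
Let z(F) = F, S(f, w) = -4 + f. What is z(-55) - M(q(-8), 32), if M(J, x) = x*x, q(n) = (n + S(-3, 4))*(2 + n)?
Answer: -1079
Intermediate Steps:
q(n) = (-7 + n)*(2 + n) (q(n) = (n + (-4 - 3))*(2 + n) = (n - 7)*(2 + n) = (-7 + n)*(2 + n))
M(J, x) = x²
z(-55) - M(q(-8), 32) = -55 - 1*32² = -55 - 1*1024 = -55 - 1024 = -1079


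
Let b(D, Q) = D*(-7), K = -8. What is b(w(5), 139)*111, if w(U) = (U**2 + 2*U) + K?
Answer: -20979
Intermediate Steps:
w(U) = -8 + U**2 + 2*U (w(U) = (U**2 + 2*U) - 8 = -8 + U**2 + 2*U)
b(D, Q) = -7*D
b(w(5), 139)*111 = -7*(-8 + 5**2 + 2*5)*111 = -7*(-8 + 25 + 10)*111 = -7*27*111 = -189*111 = -20979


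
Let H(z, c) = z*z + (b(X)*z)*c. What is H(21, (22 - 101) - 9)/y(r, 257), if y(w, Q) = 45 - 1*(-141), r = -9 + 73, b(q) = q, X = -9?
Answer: 5691/62 ≈ 91.790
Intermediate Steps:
r = 64
y(w, Q) = 186 (y(w, Q) = 45 + 141 = 186)
H(z, c) = z² - 9*c*z (H(z, c) = z*z + (-9*z)*c = z² - 9*c*z)
H(21, (22 - 101) - 9)/y(r, 257) = (21*(21 - 9*((22 - 101) - 9)))/186 = (21*(21 - 9*(-79 - 9)))*(1/186) = (21*(21 - 9*(-88)))*(1/186) = (21*(21 + 792))*(1/186) = (21*813)*(1/186) = 17073*(1/186) = 5691/62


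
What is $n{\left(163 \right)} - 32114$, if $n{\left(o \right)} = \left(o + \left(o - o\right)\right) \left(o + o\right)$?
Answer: $21024$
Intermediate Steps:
$n{\left(o \right)} = 2 o^{2}$ ($n{\left(o \right)} = \left(o + 0\right) 2 o = o 2 o = 2 o^{2}$)
$n{\left(163 \right)} - 32114 = 2 \cdot 163^{2} - 32114 = 2 \cdot 26569 - 32114 = 53138 - 32114 = 21024$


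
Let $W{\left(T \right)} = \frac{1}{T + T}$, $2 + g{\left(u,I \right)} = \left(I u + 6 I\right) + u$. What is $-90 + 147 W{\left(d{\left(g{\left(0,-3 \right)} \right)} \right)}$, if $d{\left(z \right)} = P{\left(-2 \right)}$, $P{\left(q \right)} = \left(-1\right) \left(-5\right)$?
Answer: $- \frac{753}{10} \approx -75.3$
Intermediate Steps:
$g{\left(u,I \right)} = -2 + u + 6 I + I u$ ($g{\left(u,I \right)} = -2 + \left(\left(I u + 6 I\right) + u\right) = -2 + \left(\left(6 I + I u\right) + u\right) = -2 + \left(u + 6 I + I u\right) = -2 + u + 6 I + I u$)
$P{\left(q \right)} = 5$
$d{\left(z \right)} = 5$
$W{\left(T \right)} = \frac{1}{2 T}$
$-90 + 147 W{\left(d{\left(g{\left(0,-3 \right)} \right)} \right)} = -90 + 147 \frac{1}{2 \cdot 5} = -90 + 147 \cdot \frac{1}{2} \cdot \frac{1}{5} = -90 + 147 \cdot \frac{1}{10} = -90 + \frac{147}{10} = - \frac{753}{10}$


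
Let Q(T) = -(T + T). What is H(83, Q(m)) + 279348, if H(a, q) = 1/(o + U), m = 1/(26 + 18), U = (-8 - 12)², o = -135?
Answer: 74027221/265 ≈ 2.7935e+5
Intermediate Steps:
U = 400 (U = (-20)² = 400)
m = 1/44 ≈ 0.022727
Q(T) = -2*T
H(a, q) = 1/265 (H(a, q) = 1/(-135 + 400) = 1/265)
H(83, Q(m)) + 279348 = 1/265 + 279348 = 74027221/265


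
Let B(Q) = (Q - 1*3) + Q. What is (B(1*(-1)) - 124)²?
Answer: 16641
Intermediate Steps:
B(Q) = -3 + 2*Q (B(Q) = (Q - 3) + Q = (-3 + Q) + Q = -3 + 2*Q)
(B(1*(-1)) - 124)² = ((-3 + 2*(1*(-1))) - 124)² = ((-3 + 2*(-1)) - 124)² = ((-3 - 2) - 124)² = (-5 - 124)² = (-129)² = 16641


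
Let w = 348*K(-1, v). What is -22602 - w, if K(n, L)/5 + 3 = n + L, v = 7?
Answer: -27822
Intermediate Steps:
K(n, L) = -15 + 5*L + 5*n (K(n, L) = -15 + 5*(n + L) = -15 + 5*(L + n) = -15 + (5*L + 5*n) = -15 + 5*L + 5*n)
w = 5220 (w = 348*(-15 + 5*7 + 5*(-1)) = 348*(-15 + 35 - 5) = 348*15 = 5220)
-22602 - w = -22602 - 1*5220 = -22602 - 5220 = -27822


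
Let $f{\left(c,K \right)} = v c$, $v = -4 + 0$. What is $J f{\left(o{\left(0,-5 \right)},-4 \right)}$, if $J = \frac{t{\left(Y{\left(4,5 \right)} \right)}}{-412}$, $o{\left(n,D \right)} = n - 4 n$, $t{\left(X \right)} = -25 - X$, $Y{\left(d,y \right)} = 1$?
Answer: $0$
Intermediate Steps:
$o{\left(n,D \right)} = - 3 n$
$v = -4$
$f{\left(c,K \right)} = - 4 c$
$J = \frac{13}{206}$ ($J = \frac{-25 - 1}{-412} = \left(-25 - 1\right) \left(- \frac{1}{412}\right) = \left(-26\right) \left(- \frac{1}{412}\right) = \frac{13}{206} \approx 0.063107$)
$J f{\left(o{\left(0,-5 \right)},-4 \right)} = \frac{13 \left(- 4 \left(\left(-3\right) 0\right)\right)}{206} = \frac{13 \left(\left(-4\right) 0\right)}{206} = \frac{13}{206} \cdot 0 = 0$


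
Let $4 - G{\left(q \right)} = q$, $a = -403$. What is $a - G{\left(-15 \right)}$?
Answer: $-422$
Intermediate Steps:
$G{\left(q \right)} = 4 - q$
$a - G{\left(-15 \right)} = -403 - \left(4 - -15\right) = -403 - \left(4 + 15\right) = -403 - 19 = -422$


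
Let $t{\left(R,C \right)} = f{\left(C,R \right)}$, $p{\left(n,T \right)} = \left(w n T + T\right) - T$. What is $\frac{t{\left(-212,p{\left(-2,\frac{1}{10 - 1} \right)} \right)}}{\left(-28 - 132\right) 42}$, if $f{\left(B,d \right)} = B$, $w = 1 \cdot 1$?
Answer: $\frac{1}{30240} \approx 3.3069 \cdot 10^{-5}$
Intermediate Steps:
$w = 1$
$p{\left(n,T \right)} = T n$ ($p{\left(n,T \right)} = \left(1 n T + T\right) - T = \left(n T + T\right) - T = \left(T n + T\right) - T = \left(T + T n\right) - T = T n$)
$t{\left(R,C \right)} = C$
$\frac{t{\left(-212,p{\left(-2,\frac{1}{10 - 1} \right)} \right)}}{\left(-28 - 132\right) 42} = \frac{\frac{1}{10 - 1} \left(-2\right)}{\left(-28 - 132\right) 42} = \frac{\frac{1}{9} \left(-2\right)}{\left(-160\right) 42} = \frac{\frac{1}{9} \left(-2\right)}{-6720} = \left(- \frac{2}{9}\right) \left(- \frac{1}{6720}\right) = \frac{1}{30240}$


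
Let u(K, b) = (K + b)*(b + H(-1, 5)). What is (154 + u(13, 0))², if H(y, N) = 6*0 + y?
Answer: 19881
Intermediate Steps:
H(y, N) = y (H(y, N) = 0 + y = y)
u(K, b) = (-1 + b)*(K + b) (u(K, b) = (K + b)*(b - 1) = (K + b)*(-1 + b) = (-1 + b)*(K + b))
(154 + u(13, 0))² = (154 + (0² - 1*13 - 1*0 + 13*0))² = (154 + (0 - 13 + 0 + 0))² = (154 - 13)² = 141² = 19881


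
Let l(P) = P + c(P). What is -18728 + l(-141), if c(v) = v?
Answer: -19010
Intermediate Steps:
l(P) = 2*P (l(P) = P + P = 2*P)
-18728 + l(-141) = -18728 + 2*(-141) = -18728 - 282 = -19010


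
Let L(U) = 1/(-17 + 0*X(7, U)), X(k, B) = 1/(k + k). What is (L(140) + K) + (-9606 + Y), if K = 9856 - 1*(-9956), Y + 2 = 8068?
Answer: 310623/17 ≈ 18272.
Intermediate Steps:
Y = 8066 (Y = -2 + 8068 = 8066)
X(k, B) = 1/(2*k)
K = 19812 (K = 9856 + 9956 = 19812)
L(U) = -1/17 (L(U) = 1/(-17 + 0*((½)/7)) = 1/(-17 + 0*((½)*(⅐))) = 1/(-17 + 0*(1/14)) = 1/(-17 + 0) = 1/(-17) = -1/17)
(L(140) + K) + (-9606 + Y) = (-1/17 + 19812) + (-9606 + 8066) = 336803/17 - 1540 = 310623/17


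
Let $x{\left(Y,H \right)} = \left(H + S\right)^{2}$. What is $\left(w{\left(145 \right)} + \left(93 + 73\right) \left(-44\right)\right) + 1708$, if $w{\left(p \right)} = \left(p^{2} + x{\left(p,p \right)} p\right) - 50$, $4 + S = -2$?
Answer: $2816924$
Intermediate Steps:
$S = -6$ ($S = -4 - 2 = -6$)
$x{\left(Y,H \right)} = \left(-6 + H\right)^{2}$ ($x{\left(Y,H \right)} = \left(H - 6\right)^{2} = \left(-6 + H\right)^{2}$)
$w{\left(p \right)} = -50 + p^{2} + p \left(-6 + p\right)^{2}$ ($w{\left(p \right)} = \left(p^{2} + \left(-6 + p\right)^{2} p\right) - 50 = \left(p^{2} + p \left(-6 + p\right)^{2}\right) - 50 = -50 + p^{2} + p \left(-6 + p\right)^{2}$)
$\left(w{\left(145 \right)} + \left(93 + 73\right) \left(-44\right)\right) + 1708 = \left(\left(-50 + 145^{2} + 145 \left(-6 + 145\right)^{2}\right) + \left(93 + 73\right) \left(-44\right)\right) + 1708 = \left(\left(-50 + 21025 + 145 \cdot 139^{2}\right) + 166 \left(-44\right)\right) + 1708 = \left(\left(-50 + 21025 + 145 \cdot 19321\right) - 7304\right) + 1708 = \left(\left(-50 + 21025 + 2801545\right) - 7304\right) + 1708 = \left(2822520 - 7304\right) + 1708 = 2815216 + 1708 = 2816924$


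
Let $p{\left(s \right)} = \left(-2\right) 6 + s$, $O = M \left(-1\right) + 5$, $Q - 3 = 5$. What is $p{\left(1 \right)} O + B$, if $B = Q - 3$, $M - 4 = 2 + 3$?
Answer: $49$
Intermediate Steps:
$Q = 8$ ($Q = 3 + 5 = 8$)
$M = 9$ ($M = 4 + \left(2 + 3\right) = 4 + 5 = 9$)
$O = -4$ ($O = 9 \left(-1\right) + 5 = -9 + 5 = -4$)
$p{\left(s \right)} = -12 + s$
$B = 5$ ($B = 8 - 3 = 5$)
$p{\left(1 \right)} O + B = \left(-12 + 1\right) \left(-4\right) + 5 = \left(-11\right) \left(-4\right) + 5 = 44 + 5 = 49$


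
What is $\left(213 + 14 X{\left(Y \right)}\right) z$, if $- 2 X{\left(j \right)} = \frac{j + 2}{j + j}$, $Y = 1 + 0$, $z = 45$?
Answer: $\frac{18225}{2} \approx 9112.5$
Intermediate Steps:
$Y = 1$
$X{\left(j \right)} = - \frac{2 + j}{4 j}$ ($X{\left(j \right)} = - \frac{\left(j + 2\right) \frac{1}{j + j}}{2} = - \frac{\left(2 + j\right) \frac{1}{2 j}}{2} = - \frac{\frac{1}{2} \frac{1}{j} \left(2 + j\right)}{2} = - \frac{2 + j}{4 j}$)
$\left(213 + 14 X{\left(Y \right)}\right) z = \left(213 + 14 \frac{-2 - 1}{4 \cdot 1}\right) 45 = \left(213 + 14 \cdot \frac{1}{4} \cdot 1 \left(-2 - 1\right)\right) 45 = \left(213 + 14 \cdot \frac{1}{4} \cdot 1 \left(-3\right)\right) 45 = \left(213 + 14 \left(- \frac{3}{4}\right)\right) 45 = \left(213 - \frac{21}{2}\right) 45 = \frac{405}{2} \cdot 45 = \frac{18225}{2}$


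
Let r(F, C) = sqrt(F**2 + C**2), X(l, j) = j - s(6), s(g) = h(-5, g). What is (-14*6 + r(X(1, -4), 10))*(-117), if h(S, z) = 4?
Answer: 9828 - 234*sqrt(41) ≈ 8329.7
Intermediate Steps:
s(g) = 4
X(l, j) = -4 + j (X(l, j) = j - 1*4 = j - 4 = -4 + j)
r(F, C) = sqrt(C**2 + F**2)
(-14*6 + r(X(1, -4), 10))*(-117) = (-14*6 + sqrt(10**2 + (-4 - 4)**2))*(-117) = (-84 + sqrt(100 + (-8)**2))*(-117) = (-84 + sqrt(100 + 64))*(-117) = (-84 + sqrt(164))*(-117) = (-84 + 2*sqrt(41))*(-117) = 9828 - 234*sqrt(41)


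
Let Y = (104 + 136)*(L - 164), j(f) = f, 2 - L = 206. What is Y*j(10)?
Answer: -883200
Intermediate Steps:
L = -204 (L = 2 - 1*206 = 2 - 206 = -204)
Y = -88320 (Y = (104 + 136)*(-204 - 164) = 240*(-368) = -88320)
Y*j(10) = -88320*10 = -883200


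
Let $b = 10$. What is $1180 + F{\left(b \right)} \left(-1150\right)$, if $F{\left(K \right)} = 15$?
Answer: $-16070$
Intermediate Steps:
$1180 + F{\left(b \right)} \left(-1150\right) = 1180 + 15 \left(-1150\right) = 1180 - 17250 = -16070$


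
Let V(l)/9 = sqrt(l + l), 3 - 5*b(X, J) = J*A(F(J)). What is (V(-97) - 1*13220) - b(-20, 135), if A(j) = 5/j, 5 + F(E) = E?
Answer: -1718543/130 + 9*I*sqrt(194) ≈ -13220.0 + 125.36*I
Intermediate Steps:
F(E) = -5 + E
b(X, J) = 3/5 - J/(-5 + J) (b(X, J) = 3/5 - J*5/(-5 + J)/5 = 3/5 - J/(-5 + J))
V(l) = 9*sqrt(2)*sqrt(l) (V(l) = 9*sqrt(l + l) = 9*sqrt(2*l) = 9*(sqrt(2)*sqrt(l)) = 9*sqrt(2)*sqrt(l))
(V(-97) - 1*13220) - b(-20, 135) = (9*sqrt(2)*sqrt(-97) - 1*13220) - (-15 - 2*135)/(5*(-5 + 135)) = (9*sqrt(2)*(I*sqrt(97)) - 13220) - (-15 - 270)/(5*130) = (9*I*sqrt(194) - 13220) - (-285)/(5*130) = (-13220 + 9*I*sqrt(194)) - 1*(-57/130) = (-13220 + 9*I*sqrt(194)) + 57/130 = -1718543/130 + 9*I*sqrt(194)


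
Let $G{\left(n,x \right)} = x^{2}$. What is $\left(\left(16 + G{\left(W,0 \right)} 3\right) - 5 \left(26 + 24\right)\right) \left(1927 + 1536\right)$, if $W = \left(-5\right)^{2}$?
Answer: $-810342$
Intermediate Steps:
$W = 25$
$\left(\left(16 + G{\left(W,0 \right)} 3\right) - 5 \left(26 + 24\right)\right) \left(1927 + 1536\right) = \left(\left(16 + 0^{2} \cdot 3\right) - 5 \left(26 + 24\right)\right) \left(1927 + 1536\right) = \left(\left(16 + 0 \cdot 3\right) - 250\right) 3463 = \left(\left(16 + 0\right) - 250\right) 3463 = \left(16 - 250\right) 3463 = \left(-234\right) 3463 = -810342$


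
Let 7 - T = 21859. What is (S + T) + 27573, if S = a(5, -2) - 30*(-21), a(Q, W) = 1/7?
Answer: 44458/7 ≈ 6351.1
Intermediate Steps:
a(Q, W) = ⅐
T = -21852 (T = 7 - 1*21859 = 7 - 21859 = -21852)
S = 4411/7 (S = ⅐ - 30*(-21) = ⅐ + 630 = 4411/7 ≈ 630.14)
(S + T) + 27573 = (4411/7 - 21852) + 27573 = -148553/7 + 27573 = 44458/7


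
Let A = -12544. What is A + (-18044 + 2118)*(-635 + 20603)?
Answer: -318022912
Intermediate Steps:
A + (-18044 + 2118)*(-635 + 20603) = -12544 + (-18044 + 2118)*(-635 + 20603) = -12544 - 15926*19968 = -12544 - 318010368 = -318022912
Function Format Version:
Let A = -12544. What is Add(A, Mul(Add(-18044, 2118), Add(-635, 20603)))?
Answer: -318022912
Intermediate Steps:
Add(A, Mul(Add(-18044, 2118), Add(-635, 20603))) = Add(-12544, Mul(Add(-18044, 2118), Add(-635, 20603))) = Add(-12544, Mul(-15926, 19968)) = Add(-12544, -318010368) = -318022912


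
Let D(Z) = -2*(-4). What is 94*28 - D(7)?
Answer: 2624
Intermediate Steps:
D(Z) = 8
94*28 - D(7) = 94*28 - 1*8 = 2632 - 8 = 2624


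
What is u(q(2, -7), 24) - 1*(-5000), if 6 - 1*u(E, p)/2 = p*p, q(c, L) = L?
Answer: 3860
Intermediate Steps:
u(E, p) = 12 - 2*p² (u(E, p) = 12 - 2*p*p = 12 - 2*p²)
u(q(2, -7), 24) - 1*(-5000) = (12 - 2*24²) - 1*(-5000) = (12 - 2*576) + 5000 = (12 - 1152) + 5000 = -1140 + 5000 = 3860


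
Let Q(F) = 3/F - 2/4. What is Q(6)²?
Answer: 0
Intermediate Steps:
Q(F) = -½ + 3/F (Q(F) = 3/F - 2*¼ = 3/F - ½ = -½ + 3/F)
Q(6)² = ((½)*(6 - 1*6)/6)² = ((½)*(⅙)*(6 - 6))² = ((½)*(⅙)*0)² = 0² = 0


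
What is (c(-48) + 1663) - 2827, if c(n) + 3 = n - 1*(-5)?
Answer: -1210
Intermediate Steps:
c(n) = 2 + n (c(n) = -3 + (n - 1*(-5)) = -3 + (n + 5) = -3 + (5 + n) = 2 + n)
(c(-48) + 1663) - 2827 = ((2 - 48) + 1663) - 2827 = (-46 + 1663) - 2827 = 1617 - 2827 = -1210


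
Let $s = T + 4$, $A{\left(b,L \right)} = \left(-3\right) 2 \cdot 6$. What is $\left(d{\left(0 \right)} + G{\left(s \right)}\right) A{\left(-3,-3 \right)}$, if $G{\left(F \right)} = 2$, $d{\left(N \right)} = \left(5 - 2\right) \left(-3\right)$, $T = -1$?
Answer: $252$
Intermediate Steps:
$A{\left(b,L \right)} = -36$ ($A{\left(b,L \right)} = \left(-6\right) 6 = -36$)
$d{\left(N \right)} = -9$ ($d{\left(N \right)} = 3 \left(-3\right) = -9$)
$s = 3$ ($s = -1 + 4 = 3$)
$\left(d{\left(0 \right)} + G{\left(s \right)}\right) A{\left(-3,-3 \right)} = \left(-9 + 2\right) \left(-36\right) = \left(-7\right) \left(-36\right) = 252$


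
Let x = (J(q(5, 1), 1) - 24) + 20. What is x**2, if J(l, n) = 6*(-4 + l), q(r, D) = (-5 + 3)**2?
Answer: 16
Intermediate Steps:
q(r, D) = 4 (q(r, D) = (-2)**2 = 4)
J(l, n) = -24 + 6*l
x = -4 (x = ((-24 + 6*4) - 24) + 20 = ((-24 + 24) - 24) + 20 = (0 - 24) + 20 = -24 + 20 = -4)
x**2 = (-4)**2 = 16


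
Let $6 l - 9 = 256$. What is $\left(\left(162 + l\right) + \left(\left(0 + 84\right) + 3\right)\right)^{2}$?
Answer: $\frac{3094081}{36} \approx 85947.0$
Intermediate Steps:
$l = \frac{265}{6}$ ($l = \frac{3}{2} + \frac{1}{6} \cdot 256 = \frac{3}{2} + \frac{128}{3} = \frac{265}{6} \approx 44.167$)
$\left(\left(162 + l\right) + \left(\left(0 + 84\right) + 3\right)\right)^{2} = \left(\left(162 + \frac{265}{6}\right) + \left(\left(0 + 84\right) + 3\right)\right)^{2} = \left(\frac{1237}{6} + \left(84 + 3\right)\right)^{2} = \left(\frac{1237}{6} + 87\right)^{2} = \left(\frac{1759}{6}\right)^{2} = \frac{3094081}{36}$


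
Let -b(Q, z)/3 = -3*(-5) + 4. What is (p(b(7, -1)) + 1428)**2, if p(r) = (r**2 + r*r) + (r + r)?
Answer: 61027344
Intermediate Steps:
b(Q, z) = -57 (b(Q, z) = -3*(-3*(-5) + 4) = -3*(15 + 4) = -3*19 = -57)
p(r) = 2*r + 2*r**2 (p(r) = (r**2 + r**2) + 2*r = 2*r**2 + 2*r = 2*r + 2*r**2)
(p(b(7, -1)) + 1428)**2 = (2*(-57)*(1 - 57) + 1428)**2 = (2*(-57)*(-56) + 1428)**2 = (6384 + 1428)**2 = 7812**2 = 61027344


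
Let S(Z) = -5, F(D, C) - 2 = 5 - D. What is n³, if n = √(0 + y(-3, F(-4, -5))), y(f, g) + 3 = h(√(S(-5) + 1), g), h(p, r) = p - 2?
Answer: (-5 + 2*I)^(3/2) ≈ -6.7517 - 10.516*I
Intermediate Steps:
F(D, C) = 7 - D (F(D, C) = 2 + (5 - D) = 7 - D)
h(p, r) = -2 + p
y(f, g) = -5 + 2*I (y(f, g) = -3 + (-2 + √(-5 + 1)) = -3 + (-2 + √(-4)) = -3 + (-2 + 2*I) = -5 + 2*I)
n = √(-5 + 2*I) (n = √(0 + (-5 + 2*I)) = √(-5 + 2*I) ≈ 0.43884 + 2.2787*I)
n³ = (√(-5 + 2*I))³ = (-5 + 2*I)^(3/2)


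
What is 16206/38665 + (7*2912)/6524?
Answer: 862814/243485 ≈ 3.5436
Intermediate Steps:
16206/38665 + (7*2912)/6524 = 16206*(1/38665) + 20384*(1/6524) = 438/1045 + 728/233 = 862814/243485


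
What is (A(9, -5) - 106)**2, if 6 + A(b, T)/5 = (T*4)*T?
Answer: 132496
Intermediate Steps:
A(b, T) = -30 + 20*T**2 (A(b, T) = -30 + 5*((T*4)*T) = -30 + 5*((4*T)*T) = -30 + 5*(4*T**2) = -30 + 20*T**2)
(A(9, -5) - 106)**2 = ((-30 + 20*(-5)**2) - 106)**2 = ((-30 + 20*25) - 106)**2 = ((-30 + 500) - 106)**2 = (470 - 106)**2 = 364**2 = 132496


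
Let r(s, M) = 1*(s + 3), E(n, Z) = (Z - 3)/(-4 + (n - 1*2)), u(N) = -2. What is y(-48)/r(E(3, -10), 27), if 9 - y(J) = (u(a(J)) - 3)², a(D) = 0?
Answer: -24/11 ≈ -2.1818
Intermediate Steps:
E(n, Z) = (-3 + Z)/(-6 + n) (E(n, Z) = (-3 + Z)/(-4 + (n - 2)) = (-3 + Z)/(-4 + (-2 + n)) = (-3 + Z)/(-6 + n))
r(s, M) = 3 + s (r(s, M) = 1*(3 + s) = 3 + s)
y(J) = -16 (y(J) = 9 - (-2 - 3)² = 9 - 1*(-5)² = 9 - 1*25 = 9 - 25 = -16)
y(-48)/r(E(3, -10), 27) = -16/(3 + (-3 - 10)/(-6 + 3)) = -16/(3 - 13/(-3)) = -16/(3 - ⅓*(-13)) = -16/(3 + 13/3) = -16/22/3 = -16*3/22 = -24/11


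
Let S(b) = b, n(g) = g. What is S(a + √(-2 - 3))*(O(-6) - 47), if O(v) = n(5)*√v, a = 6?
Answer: -(6 + I*√5)*(47 - 5*I*√6) ≈ -309.39 - 31.611*I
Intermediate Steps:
O(v) = 5*√v
S(a + √(-2 - 3))*(O(-6) - 47) = (6 + √(-2 - 3))*(5*√(-6) - 47) = (6 + √(-5))*(5*(I*√6) - 47) = (6 + I*√5)*(5*I*√6 - 47) = (6 + I*√5)*(-47 + 5*I*√6) = (-47 + 5*I*√6)*(6 + I*√5)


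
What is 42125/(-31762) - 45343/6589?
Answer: -1717745991/209279818 ≈ -8.2079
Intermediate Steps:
42125/(-31762) - 45343/6589 = 42125*(-1/31762) - 45343*1/6589 = -42125/31762 - 45343/6589 = -1717745991/209279818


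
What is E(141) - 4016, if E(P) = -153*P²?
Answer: -3045809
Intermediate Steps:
E(141) - 4016 = -153*141² - 4016 = -153*19881 - 4016 = -3041793 - 4016 = -3045809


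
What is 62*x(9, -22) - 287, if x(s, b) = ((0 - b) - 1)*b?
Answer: -28931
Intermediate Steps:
x(s, b) = b*(-1 - b) (x(s, b) = (-b - 1)*b = (-1 - b)*b = b*(-1 - b))
62*x(9, -22) - 287 = 62*(-1*(-22)*(1 - 22)) - 287 = 62*(-1*(-22)*(-21)) - 287 = 62*(-462) - 287 = -28644 - 287 = -28931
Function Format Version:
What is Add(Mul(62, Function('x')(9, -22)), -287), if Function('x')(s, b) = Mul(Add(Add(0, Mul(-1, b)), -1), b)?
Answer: -28931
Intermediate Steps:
Function('x')(s, b) = Mul(b, Add(-1, Mul(-1, b))) (Function('x')(s, b) = Mul(Add(Mul(-1, b), -1), b) = Mul(Add(-1, Mul(-1, b)), b) = Mul(b, Add(-1, Mul(-1, b))))
Add(Mul(62, Function('x')(9, -22)), -287) = Add(Mul(62, Mul(-1, -22, Add(1, -22))), -287) = Add(Mul(62, Mul(-1, -22, -21)), -287) = Add(Mul(62, -462), -287) = Add(-28644, -287) = -28931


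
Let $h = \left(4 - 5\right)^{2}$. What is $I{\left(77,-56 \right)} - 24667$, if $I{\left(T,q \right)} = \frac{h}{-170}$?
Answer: $- \frac{4193391}{170} \approx -24667.0$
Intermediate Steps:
$h = 1$ ($h = \left(-1\right)^{2} = 1$)
$I{\left(T,q \right)} = - \frac{1}{170}$ ($I{\left(T,q \right)} = 1 \frac{1}{-170} = 1 \left(- \frac{1}{170}\right) = - \frac{1}{170}$)
$I{\left(77,-56 \right)} - 24667 = - \frac{1}{170} - 24667 = - \frac{4193391}{170}$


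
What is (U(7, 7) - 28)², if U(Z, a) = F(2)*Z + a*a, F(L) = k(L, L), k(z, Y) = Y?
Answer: 1225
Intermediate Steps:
F(L) = L
U(Z, a) = a² + 2*Z (U(Z, a) = 2*Z + a*a = 2*Z + a² = a² + 2*Z)
(U(7, 7) - 28)² = ((7² + 2*7) - 28)² = ((49 + 14) - 28)² = (63 - 28)² = 35² = 1225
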